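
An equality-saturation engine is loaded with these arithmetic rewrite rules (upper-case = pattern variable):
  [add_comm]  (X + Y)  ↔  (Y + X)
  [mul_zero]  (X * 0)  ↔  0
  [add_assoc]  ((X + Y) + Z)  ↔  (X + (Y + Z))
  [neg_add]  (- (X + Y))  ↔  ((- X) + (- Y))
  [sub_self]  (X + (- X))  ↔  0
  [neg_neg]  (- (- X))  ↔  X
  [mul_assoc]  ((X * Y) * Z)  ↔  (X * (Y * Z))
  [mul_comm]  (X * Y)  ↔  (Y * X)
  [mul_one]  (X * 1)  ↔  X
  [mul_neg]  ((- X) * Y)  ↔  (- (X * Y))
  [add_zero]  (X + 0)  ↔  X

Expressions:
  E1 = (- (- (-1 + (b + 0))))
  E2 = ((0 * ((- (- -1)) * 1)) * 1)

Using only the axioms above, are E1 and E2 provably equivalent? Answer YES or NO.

All listed rules preserve value, hence provable equivalence implies equal values everywhere; look for a separating assignment.
b=0 gives E1 ↦ -1, E2 ↦ 0; values differ ⇒ not provably equivalent.

NO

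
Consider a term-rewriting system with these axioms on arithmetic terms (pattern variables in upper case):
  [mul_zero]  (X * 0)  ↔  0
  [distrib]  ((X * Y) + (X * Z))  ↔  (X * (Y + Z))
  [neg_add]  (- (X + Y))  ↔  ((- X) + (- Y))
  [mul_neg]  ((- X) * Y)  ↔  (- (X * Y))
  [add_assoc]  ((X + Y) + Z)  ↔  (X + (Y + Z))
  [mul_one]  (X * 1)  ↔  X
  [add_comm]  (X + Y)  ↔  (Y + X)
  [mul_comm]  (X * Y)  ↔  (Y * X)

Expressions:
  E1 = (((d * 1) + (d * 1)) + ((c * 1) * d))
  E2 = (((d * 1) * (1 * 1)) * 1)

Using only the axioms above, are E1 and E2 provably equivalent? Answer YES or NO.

NO

The axioms are sound identities: if E1 ↔* E2 then E1 and E2 evaluate identically under any assignment.
Under c=0, d=1: E1 evaluates to 2, E2 to 1. Distinct ⇒ no rewrite sequence connects them.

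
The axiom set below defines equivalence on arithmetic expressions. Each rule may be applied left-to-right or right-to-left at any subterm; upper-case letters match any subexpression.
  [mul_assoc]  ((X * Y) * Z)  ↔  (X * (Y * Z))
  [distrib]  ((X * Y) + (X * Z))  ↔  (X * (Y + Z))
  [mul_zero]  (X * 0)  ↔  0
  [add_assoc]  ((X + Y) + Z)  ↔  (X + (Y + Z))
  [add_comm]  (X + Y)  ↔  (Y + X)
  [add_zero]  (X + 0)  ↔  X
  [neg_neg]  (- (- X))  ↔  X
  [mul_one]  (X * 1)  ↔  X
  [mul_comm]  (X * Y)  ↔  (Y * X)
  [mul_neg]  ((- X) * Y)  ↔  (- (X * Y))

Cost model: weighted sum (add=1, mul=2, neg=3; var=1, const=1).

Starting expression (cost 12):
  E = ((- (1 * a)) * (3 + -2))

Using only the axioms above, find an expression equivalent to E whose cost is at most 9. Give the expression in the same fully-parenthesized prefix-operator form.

((3 + -2) * (- a))   [cost 9]

(1) ((- (1 * a)) * (3 + -2))  =[mul_comm →]=  ((3 + -2) * (- (1 * a)))
(2) (1 * a)  =[mul_comm →]=  (a * 1)    ⊢ ((3 + -2) * (- (a * 1)))
(3) (a * 1)  =[mul_one →]=  a    ⊢ cost 9, within 9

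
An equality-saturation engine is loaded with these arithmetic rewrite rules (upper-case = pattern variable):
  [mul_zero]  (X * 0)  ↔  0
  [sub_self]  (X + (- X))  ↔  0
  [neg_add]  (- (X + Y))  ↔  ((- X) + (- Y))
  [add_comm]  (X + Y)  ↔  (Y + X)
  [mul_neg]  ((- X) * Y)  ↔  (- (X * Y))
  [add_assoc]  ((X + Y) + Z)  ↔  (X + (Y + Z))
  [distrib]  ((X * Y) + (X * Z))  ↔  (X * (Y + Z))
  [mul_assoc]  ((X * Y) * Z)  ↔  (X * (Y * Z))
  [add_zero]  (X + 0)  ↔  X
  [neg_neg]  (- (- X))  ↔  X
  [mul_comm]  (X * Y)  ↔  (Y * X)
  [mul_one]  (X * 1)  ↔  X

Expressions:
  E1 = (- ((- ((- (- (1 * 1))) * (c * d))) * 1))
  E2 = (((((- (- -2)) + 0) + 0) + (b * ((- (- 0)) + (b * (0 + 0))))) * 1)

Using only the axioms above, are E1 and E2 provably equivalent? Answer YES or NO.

NO

The axioms are sound identities: if E1 ↔* E2 then E1 and E2 evaluate identically under any assignment.
Under b=0, c=0, d=0: E1 evaluates to 0, E2 to -2. Distinct ⇒ no rewrite sequence connects them.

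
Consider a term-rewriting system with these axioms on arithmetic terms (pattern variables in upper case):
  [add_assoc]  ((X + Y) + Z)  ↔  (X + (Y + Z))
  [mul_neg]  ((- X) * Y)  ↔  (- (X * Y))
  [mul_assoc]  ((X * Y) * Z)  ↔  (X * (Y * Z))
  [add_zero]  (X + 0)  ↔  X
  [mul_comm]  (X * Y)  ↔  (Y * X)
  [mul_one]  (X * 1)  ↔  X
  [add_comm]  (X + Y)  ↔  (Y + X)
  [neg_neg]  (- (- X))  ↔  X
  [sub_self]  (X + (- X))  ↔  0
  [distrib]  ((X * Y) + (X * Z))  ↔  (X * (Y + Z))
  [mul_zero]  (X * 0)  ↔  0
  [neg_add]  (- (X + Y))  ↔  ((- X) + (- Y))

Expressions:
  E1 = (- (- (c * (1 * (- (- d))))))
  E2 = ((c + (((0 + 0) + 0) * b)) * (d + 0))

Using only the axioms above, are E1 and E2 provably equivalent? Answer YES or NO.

YES

(1) (- (- d))  =[neg_neg →]=  d    ⊢ (- (- (c * (1 * d))))
(2) (1 * d)  =[mul_comm →]=  (d * 1)    ⊢ (- (- (c * (d * 1))))
(3) (d * 1)  =[mul_one →]=  d    ⊢ (- (- (c * d)))
(4) (- (- (c * d)))  =[neg_neg →]=  (c * d)
(5) c  =[add_zero ←]=  (c + 0)    ⊢ ((c + 0) * d)
(6) 0  =[mul_zero ←]=  (b * 0)    ⊢ ((c + (b * 0)) * d)
(7) 0  =[add_zero ←]=  (0 + 0)    ⊢ ((c + (b * (0 + 0))) * d)
(8) d  =[add_zero ←]=  (d + 0)    ⊢ ((c + (b * (0 + 0))) * (d + 0))
(9) (b * (0 + 0))  =[mul_comm →]=  ((0 + 0) * b)    ⊢ ((c + ((0 + 0) * b)) * (d + 0))
(10) (0 + 0)  =[add_zero ←]=  ((0 + 0) + 0)    ⊢ E2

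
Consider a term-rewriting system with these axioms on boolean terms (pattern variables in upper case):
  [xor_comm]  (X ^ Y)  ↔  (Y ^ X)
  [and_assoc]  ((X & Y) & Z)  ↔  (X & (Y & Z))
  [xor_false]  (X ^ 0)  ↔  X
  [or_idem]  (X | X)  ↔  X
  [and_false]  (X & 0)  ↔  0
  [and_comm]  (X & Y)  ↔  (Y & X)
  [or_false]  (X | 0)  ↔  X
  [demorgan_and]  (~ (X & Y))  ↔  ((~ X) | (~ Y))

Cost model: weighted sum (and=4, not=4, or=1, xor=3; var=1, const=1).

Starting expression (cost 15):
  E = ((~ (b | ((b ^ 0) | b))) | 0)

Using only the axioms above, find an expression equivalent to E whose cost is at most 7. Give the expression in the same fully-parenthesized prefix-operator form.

(~ (b | b))   [cost 7]

step 1: or_false (→) rewrites ((~ (b | ((b ^ 0) | b))) | 0) into (~ (b | ((b ^ 0) | b)))
step 2: xor_false (→) rewrites (b ^ 0) into b, now (~ (b | (b | b)))
step 3: or_idem (→) rewrites (b | b) into b, reaching cost 7 (bound 7)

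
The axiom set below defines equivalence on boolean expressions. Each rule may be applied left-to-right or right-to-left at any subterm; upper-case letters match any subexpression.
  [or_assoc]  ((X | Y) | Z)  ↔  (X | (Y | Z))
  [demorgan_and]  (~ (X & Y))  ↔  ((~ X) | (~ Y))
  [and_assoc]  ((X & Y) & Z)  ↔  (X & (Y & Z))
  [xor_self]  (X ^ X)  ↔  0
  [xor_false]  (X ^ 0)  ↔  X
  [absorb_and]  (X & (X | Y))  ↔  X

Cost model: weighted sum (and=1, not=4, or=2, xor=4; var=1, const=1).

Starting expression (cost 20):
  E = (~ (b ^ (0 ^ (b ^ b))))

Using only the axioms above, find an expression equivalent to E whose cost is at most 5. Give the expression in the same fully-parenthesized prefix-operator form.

(~ b)   [cost 5]

(1) (b ^ b)  =[xor_self →]=  0    ⊢ (~ (b ^ (0 ^ 0)))
(2) (0 ^ 0)  =[xor_false →]=  0    ⊢ (~ (b ^ 0))
(3) (b ^ 0)  =[xor_false →]=  b    ⊢ cost 5, within 5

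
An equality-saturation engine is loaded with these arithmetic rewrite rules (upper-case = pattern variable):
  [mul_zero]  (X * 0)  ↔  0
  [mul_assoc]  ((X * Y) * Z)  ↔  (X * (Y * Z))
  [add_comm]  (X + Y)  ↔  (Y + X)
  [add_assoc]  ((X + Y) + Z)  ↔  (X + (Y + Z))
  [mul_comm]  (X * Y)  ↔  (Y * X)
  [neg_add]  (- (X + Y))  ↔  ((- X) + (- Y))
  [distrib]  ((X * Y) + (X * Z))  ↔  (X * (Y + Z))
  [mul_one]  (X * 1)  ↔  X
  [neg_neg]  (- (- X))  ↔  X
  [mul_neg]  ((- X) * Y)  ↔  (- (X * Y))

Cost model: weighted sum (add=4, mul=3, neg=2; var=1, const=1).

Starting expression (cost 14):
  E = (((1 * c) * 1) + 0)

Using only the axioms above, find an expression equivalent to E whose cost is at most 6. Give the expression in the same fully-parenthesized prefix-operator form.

(c + 0)   [cost 6]

1. [mul_one →] ((1 * c) * 1)  →  (1 * c);  E = ((1 * c) + 0)
2. [mul_comm →] (1 * c)  →  (c * 1);  E = ((c * 1) + 0)
3. [mul_one →] (c * 1)  →  c;  cost 6 ≤ 6, done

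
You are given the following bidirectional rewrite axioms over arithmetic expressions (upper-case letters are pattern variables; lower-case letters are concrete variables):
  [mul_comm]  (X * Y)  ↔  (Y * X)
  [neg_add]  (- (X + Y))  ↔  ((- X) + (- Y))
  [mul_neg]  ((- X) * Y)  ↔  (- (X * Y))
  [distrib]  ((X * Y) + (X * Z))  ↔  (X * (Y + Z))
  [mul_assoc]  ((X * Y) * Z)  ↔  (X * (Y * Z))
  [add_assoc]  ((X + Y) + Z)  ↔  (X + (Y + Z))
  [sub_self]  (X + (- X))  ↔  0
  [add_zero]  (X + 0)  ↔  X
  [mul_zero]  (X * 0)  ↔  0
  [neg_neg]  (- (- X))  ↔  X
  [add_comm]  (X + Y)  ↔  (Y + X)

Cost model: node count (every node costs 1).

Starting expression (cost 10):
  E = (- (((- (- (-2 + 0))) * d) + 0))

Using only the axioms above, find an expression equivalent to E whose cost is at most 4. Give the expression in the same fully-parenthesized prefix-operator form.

(- (-2 * d))   [cost 4]

(1) (- (- (-2 + 0)))  =[neg_neg →]=  (-2 + 0)    ⊢ (- (((-2 + 0) * d) + 0))
(2) (-2 + 0)  =[add_zero →]=  -2    ⊢ (- ((-2 * d) + 0))
(3) ((-2 * d) + 0)  =[add_zero →]=  (-2 * d)    ⊢ cost 4, within 4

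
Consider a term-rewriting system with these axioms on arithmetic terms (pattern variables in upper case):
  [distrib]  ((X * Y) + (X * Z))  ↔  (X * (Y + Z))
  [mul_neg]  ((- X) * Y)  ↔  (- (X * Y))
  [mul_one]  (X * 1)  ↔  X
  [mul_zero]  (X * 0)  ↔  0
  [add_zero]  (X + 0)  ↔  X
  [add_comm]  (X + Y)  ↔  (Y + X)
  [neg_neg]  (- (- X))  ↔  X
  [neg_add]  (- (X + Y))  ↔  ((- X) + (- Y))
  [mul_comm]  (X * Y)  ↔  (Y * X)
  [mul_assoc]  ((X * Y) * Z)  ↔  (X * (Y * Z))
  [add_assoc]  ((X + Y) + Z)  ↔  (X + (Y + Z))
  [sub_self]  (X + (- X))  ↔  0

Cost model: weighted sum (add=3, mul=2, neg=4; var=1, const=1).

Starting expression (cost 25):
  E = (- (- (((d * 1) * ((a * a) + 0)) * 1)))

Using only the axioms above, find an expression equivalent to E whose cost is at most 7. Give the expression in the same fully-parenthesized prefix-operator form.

(d * (a * a))   [cost 7]

(1) ((a * a) + 0)  =[add_zero →]=  (a * a)    ⊢ (- (- (((d * 1) * (a * a)) * 1)))
(2) (- (- (((d * 1) * (a * a)) * 1)))  =[neg_neg →]=  (((d * 1) * (a * a)) * 1)
(3) (d * 1)  =[mul_one →]=  d    ⊢ ((d * (a * a)) * 1)
(4) ((d * (a * a)) * 1)  =[mul_one →]=  (d * (a * a))    ⊢ cost 7, within 7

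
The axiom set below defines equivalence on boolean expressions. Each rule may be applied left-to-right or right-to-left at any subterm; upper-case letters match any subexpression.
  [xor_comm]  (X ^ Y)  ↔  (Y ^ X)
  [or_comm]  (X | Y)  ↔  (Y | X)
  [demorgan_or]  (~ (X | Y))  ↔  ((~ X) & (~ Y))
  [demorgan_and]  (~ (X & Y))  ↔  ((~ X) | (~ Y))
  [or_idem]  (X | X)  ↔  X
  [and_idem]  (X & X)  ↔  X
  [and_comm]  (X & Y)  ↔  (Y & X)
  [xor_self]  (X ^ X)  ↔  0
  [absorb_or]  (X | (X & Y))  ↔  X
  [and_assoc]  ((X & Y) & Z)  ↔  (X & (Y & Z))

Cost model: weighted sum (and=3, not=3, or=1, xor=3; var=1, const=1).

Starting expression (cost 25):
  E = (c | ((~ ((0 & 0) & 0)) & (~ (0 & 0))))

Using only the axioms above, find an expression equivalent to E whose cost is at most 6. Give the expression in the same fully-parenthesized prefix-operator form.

(c | (~ 0))   [cost 6]

1. [and_idem →] (0 & 0)  →  0;  E = (c | ((~ (0 & 0)) & (~ (0 & 0))))
2. [and_idem →] ((~ (0 & 0)) & (~ (0 & 0)))  →  (~ (0 & 0));  E = (c | (~ (0 & 0)))
3. [and_idem →] (0 & 0)  →  0;  cost 6 ≤ 6, done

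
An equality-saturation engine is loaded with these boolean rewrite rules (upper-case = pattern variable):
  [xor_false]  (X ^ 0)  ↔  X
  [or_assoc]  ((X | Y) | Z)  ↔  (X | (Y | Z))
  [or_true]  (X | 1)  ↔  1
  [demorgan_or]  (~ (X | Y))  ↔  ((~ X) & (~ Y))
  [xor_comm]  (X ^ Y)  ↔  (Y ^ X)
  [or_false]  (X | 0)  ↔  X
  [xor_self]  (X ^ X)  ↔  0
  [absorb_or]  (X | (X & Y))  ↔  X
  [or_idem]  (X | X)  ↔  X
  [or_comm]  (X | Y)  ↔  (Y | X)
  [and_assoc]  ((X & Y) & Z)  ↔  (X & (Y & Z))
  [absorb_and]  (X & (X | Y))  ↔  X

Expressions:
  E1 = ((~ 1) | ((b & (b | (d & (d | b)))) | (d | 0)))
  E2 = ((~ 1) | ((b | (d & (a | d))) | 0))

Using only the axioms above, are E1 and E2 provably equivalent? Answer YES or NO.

YES

(1) (d & (d | b))  =[absorb_and →]=  d    ⊢ ((~ 1) | ((b & (b | d)) | (d | 0)))
(2) (d | 0)  =[or_false →]=  d    ⊢ ((~ 1) | ((b & (b | d)) | d))
(3) (b & (b | d))  =[absorb_and →]=  b    ⊢ ((~ 1) | (b | d))
(4) d  =[absorb_and ←]=  (d & (d | a))    ⊢ ((~ 1) | (b | (d & (d | a))))
(5) (d | a)  =[or_comm →]=  (a | d)    ⊢ ((~ 1) | (b | (d & (a | d))))
(6) (b | (d & (a | d)))  =[or_false ←]=  ((b | (d & (a | d))) | 0)    ⊢ E2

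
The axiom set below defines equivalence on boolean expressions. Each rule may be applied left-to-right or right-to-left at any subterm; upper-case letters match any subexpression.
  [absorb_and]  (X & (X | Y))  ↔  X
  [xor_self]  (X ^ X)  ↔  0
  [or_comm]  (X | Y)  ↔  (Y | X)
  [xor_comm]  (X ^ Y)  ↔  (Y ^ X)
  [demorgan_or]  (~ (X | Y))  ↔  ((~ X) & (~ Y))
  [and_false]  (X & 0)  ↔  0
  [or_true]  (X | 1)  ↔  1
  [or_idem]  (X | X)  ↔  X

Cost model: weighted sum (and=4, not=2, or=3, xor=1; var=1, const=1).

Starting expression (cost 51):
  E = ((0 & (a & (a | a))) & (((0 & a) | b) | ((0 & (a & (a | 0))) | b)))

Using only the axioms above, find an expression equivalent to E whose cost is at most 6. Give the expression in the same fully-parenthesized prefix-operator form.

1. [absorb_and →] (a & (a | 0))  →  a;  E = ((0 & (a & (a | a))) & (((0 & a) | b) | ((0 & a) | b)))
2. [or_idem →] (((0 & a) | b) | ((0 & a) | b))  →  ((0 & a) | b);  E = ((0 & (a & (a | a))) & ((0 & a) | b))
3. [absorb_and →] (a & (a | a))  →  a;  E = ((0 & a) & ((0 & a) | b))
4. [absorb_and →] ((0 & a) & ((0 & a) | b))  →  (0 & a);  cost 6 ≤ 6, done

(0 & a)   [cost 6]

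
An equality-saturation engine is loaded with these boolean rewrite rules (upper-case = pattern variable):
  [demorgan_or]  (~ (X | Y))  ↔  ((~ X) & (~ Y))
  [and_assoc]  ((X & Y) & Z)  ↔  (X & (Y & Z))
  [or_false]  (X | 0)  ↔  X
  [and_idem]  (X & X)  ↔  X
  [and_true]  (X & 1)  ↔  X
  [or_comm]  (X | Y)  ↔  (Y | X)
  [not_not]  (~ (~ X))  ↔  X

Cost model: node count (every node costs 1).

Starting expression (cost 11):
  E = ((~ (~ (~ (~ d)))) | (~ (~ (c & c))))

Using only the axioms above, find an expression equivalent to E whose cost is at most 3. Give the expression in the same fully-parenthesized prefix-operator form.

(d | c)   [cost 3]

(1) (~ (~ d))  =[not_not →]=  d    ⊢ ((~ (~ d)) | (~ (~ (c & c))))
(2) (c & c)  =[and_idem →]=  c    ⊢ ((~ (~ d)) | (~ (~ c)))
(3) (~ (~ c))  =[not_not →]=  c    ⊢ ((~ (~ d)) | c)
(4) (~ (~ d))  =[not_not →]=  d    ⊢ cost 3, within 3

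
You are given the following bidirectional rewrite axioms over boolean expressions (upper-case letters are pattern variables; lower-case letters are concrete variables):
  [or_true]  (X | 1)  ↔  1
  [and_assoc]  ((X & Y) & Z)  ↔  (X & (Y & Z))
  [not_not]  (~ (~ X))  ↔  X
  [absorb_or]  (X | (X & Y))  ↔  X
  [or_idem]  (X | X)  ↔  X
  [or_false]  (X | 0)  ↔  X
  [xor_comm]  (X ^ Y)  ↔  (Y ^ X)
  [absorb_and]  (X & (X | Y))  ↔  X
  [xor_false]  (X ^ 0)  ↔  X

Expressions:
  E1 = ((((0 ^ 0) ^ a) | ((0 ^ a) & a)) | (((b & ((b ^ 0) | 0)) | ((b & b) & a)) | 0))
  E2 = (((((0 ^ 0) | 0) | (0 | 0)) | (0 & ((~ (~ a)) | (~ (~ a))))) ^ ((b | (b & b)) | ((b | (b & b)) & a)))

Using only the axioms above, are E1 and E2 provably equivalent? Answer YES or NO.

All listed rules preserve value, hence provable equivalence implies equal values everywhere; look for a separating assignment.
a=1, b=0 gives E1 ↦ 1, E2 ↦ 0; values differ ⇒ not provably equivalent.

NO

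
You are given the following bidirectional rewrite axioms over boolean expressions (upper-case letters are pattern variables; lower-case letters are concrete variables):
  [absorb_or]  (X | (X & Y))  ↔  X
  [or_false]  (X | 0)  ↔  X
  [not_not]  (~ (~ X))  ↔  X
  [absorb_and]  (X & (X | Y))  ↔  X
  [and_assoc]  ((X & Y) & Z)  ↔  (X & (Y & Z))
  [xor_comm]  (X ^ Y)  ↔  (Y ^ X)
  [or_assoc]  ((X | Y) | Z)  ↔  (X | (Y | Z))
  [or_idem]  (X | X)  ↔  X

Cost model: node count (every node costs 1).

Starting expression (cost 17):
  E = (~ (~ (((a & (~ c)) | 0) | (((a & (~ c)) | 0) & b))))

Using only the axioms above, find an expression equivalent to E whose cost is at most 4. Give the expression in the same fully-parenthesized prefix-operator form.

step 1: absorb_or (→) rewrites (((a & (~ c)) | 0) | (((a & (~ c)) | 0) & b)) into ((a & (~ c)) | 0), now (~ (~ ((a & (~ c)) | 0)))
step 2: not_not (→) rewrites (~ (~ ((a & (~ c)) | 0))) into ((a & (~ c)) | 0)
step 3: or_false (→) rewrites ((a & (~ c)) | 0) into (a & (~ c)), reaching cost 4 (bound 4)

(a & (~ c))   [cost 4]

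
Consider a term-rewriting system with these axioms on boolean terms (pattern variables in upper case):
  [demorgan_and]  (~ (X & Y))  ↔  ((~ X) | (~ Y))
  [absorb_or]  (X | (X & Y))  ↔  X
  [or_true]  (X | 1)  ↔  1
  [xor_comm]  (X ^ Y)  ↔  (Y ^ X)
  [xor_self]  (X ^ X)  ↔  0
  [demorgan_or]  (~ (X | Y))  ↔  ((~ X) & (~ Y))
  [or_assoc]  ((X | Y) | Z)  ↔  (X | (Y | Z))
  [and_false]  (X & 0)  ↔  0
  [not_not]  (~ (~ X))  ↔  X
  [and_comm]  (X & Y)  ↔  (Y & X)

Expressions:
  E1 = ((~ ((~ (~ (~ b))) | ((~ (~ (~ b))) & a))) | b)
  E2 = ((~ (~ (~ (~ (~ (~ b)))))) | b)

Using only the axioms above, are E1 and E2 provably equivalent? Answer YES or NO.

(1) ((~ (~ (~ b))) | ((~ (~ (~ b))) & a))  =[absorb_or →]=  (~ (~ (~ b)))    ⊢ ((~ (~ (~ (~ b)))) | b)
(2) (~ (~ (~ b)))  =[not_not ←]=  (~ (~ (~ (~ (~ b)))))    ⊢ E2

YES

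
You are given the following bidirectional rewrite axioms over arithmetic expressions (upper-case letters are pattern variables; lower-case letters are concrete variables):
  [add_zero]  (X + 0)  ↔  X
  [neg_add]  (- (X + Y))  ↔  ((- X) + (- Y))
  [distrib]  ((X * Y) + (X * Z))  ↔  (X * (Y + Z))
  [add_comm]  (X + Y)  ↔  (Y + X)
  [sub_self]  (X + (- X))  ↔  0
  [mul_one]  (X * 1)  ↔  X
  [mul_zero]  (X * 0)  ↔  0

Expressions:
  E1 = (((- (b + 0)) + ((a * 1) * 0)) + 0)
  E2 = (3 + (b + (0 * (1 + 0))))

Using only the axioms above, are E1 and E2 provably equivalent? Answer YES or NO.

The axioms are sound identities: if E1 ↔* E2 then E1 and E2 evaluate identically under any assignment.
Under a=0, b=0: E1 evaluates to 0, E2 to 3. Distinct ⇒ no rewrite sequence connects them.

NO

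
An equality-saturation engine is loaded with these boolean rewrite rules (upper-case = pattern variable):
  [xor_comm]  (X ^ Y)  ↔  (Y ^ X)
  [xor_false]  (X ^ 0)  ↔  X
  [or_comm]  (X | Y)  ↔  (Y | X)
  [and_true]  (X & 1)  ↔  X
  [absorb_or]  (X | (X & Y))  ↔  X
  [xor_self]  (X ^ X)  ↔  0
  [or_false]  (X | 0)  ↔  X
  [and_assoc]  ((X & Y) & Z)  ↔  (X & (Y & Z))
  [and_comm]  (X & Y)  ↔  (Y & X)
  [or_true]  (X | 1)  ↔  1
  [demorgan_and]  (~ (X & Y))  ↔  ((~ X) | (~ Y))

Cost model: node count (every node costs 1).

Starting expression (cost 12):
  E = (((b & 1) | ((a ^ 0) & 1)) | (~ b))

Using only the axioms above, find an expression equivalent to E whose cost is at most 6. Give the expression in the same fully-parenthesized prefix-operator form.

((b | a) | (~ b))   [cost 6]

step 1: and_true (→) rewrites (b & 1) into b, now ((b | ((a ^ 0) & 1)) | (~ b))
step 2: xor_false (→) rewrites (a ^ 0) into a, now ((b | (a & 1)) | (~ b))
step 3: and_true (→) rewrites (a & 1) into a, reaching cost 6 (bound 6)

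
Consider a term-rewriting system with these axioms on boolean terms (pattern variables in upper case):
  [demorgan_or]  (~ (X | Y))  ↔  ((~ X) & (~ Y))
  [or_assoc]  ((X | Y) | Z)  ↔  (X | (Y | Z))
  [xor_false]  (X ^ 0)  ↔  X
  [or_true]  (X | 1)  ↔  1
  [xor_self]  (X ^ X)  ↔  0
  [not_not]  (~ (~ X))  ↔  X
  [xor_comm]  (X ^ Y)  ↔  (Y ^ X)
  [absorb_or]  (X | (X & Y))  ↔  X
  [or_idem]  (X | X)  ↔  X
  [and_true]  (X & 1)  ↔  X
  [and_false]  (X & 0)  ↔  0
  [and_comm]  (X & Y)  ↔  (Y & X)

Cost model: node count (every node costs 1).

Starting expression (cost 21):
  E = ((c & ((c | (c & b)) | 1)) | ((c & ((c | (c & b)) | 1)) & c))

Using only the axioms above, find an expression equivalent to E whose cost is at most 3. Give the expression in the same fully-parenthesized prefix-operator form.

(1) ((c & ((c | (c & b)) | 1)) | ((c & ((c | (c & b)) | 1)) & c))  =[absorb_or →]=  (c & ((c | (c & b)) | 1))
(2) (c | (c & b))  =[absorb_or →]=  c    ⊢ (c & (c | 1))
(3) (c | 1)  =[or_true →]=  1    ⊢ cost 3, within 3

(c & 1)   [cost 3]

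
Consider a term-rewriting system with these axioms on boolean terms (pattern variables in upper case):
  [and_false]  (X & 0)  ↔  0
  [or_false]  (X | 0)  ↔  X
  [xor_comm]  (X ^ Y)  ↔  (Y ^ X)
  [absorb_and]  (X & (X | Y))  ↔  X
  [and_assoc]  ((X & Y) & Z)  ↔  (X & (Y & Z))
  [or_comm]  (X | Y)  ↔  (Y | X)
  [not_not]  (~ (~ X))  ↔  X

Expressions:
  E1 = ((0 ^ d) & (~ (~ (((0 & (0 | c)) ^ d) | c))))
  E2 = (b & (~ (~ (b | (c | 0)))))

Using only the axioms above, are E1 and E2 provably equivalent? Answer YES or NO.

NO

Every axiom is a valid identity, so a rewrite proof would force E1 and E2 to agree under every assignment.
At b=0, c=0, d=1: E1 = 1 but E2 = 0; they differ, so no derivation exists.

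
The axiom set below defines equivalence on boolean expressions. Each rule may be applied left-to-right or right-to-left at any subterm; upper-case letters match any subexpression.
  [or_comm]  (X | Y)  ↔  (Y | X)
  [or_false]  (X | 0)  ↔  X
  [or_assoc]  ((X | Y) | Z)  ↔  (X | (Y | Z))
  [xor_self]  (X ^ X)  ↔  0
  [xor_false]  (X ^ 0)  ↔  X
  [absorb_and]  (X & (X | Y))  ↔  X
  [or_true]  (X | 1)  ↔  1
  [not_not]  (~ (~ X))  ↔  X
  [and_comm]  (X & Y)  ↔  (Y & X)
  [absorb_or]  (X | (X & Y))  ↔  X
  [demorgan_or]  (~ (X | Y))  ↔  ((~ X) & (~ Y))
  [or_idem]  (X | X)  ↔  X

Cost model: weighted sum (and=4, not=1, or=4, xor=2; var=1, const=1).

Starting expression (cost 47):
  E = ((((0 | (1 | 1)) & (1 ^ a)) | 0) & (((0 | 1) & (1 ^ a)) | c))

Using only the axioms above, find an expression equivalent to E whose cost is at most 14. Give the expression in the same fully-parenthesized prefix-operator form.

((0 | 1) & (1 ^ a))   [cost 14]

(1) (1 | 1)  =[or_idem →]=  1    ⊢ ((((0 | 1) & (1 ^ a)) | 0) & (((0 | 1) & (1 ^ a)) | c))
(2) (((0 | 1) & (1 ^ a)) | 0)  =[or_false →]=  ((0 | 1) & (1 ^ a))    ⊢ (((0 | 1) & (1 ^ a)) & (((0 | 1) & (1 ^ a)) | c))
(3) (((0 | 1) & (1 ^ a)) & (((0 | 1) & (1 ^ a)) | c))  =[absorb_and →]=  ((0 | 1) & (1 ^ a))    ⊢ cost 14, within 14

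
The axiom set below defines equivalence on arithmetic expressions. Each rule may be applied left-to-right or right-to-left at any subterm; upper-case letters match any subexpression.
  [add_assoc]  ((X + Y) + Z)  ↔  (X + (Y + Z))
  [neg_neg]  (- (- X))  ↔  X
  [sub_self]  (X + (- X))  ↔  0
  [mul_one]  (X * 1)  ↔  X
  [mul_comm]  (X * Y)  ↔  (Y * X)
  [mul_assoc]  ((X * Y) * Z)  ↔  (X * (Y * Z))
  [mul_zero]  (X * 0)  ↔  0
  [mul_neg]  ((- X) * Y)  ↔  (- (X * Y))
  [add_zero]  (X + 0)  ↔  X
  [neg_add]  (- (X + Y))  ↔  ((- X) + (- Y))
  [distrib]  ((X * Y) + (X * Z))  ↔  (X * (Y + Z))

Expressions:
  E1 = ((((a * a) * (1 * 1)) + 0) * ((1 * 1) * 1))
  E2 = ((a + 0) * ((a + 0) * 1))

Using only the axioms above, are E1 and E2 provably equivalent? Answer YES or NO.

step 1: add_zero (→) rewrites (((a * a) * (1 * 1)) + 0) into ((a * a) * (1 * 1)), now (((a * a) * (1 * 1)) * ((1 * 1) * 1))
step 2: mul_one (→) rewrites (1 * 1) into 1, now (((a * a) * (1 * 1)) * (1 * 1))
step 3: mul_one (→) rewrites (1 * 1) into 1, now (((a * a) * (1 * 1)) * 1)
step 4: mul_one (→) rewrites (1 * 1) into 1, now (((a * a) * 1) * 1)
step 5: mul_one (→) rewrites ((a * a) * 1) into (a * a), now ((a * a) * 1)
step 6: mul_one (→) rewrites ((a * a) * 1) into (a * a)
step 7: add_zero (←) rewrites a into (a + 0), now ((a + 0) * a)
step 8: mul_one (←) rewrites a into (a * 1), now ((a + 0) * (a * 1))
step 9: add_zero (←) rewrites a into (a + 0), which is E2

YES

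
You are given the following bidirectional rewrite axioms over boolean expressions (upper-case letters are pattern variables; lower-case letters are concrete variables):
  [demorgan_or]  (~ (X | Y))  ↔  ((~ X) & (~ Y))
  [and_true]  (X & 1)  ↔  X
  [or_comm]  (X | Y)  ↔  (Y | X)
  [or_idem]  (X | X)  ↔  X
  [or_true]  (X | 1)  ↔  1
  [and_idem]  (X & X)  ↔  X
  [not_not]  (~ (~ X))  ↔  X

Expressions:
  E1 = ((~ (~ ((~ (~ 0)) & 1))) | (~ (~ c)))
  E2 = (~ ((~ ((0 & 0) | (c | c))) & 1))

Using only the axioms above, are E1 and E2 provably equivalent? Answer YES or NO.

(1) (~ (~ ((~ (~ 0)) & 1)))  =[not_not →]=  ((~ (~ 0)) & 1)    ⊢ (((~ (~ 0)) & 1) | (~ (~ c)))
(2) ((~ (~ 0)) & 1)  =[and_true →]=  (~ (~ 0))    ⊢ ((~ (~ 0)) | (~ (~ c)))
(3) (~ (~ 0))  =[not_not →]=  0    ⊢ (0 | (~ (~ c)))
(4) (~ (~ c))  =[not_not →]=  c    ⊢ (0 | c)
(5) 0  =[and_idem ←]=  (0 & 0)    ⊢ ((0 & 0) | c)
(6) ((0 & 0) | c)  =[not_not ←]=  (~ (~ ((0 & 0) | c)))
(7) c  =[or_idem ←]=  (c | c)    ⊢ (~ (~ ((0 & 0) | (c | c))))
(8) (~ ((0 & 0) | (c | c)))  =[and_true ←]=  ((~ ((0 & 0) | (c | c))) & 1)    ⊢ E2

YES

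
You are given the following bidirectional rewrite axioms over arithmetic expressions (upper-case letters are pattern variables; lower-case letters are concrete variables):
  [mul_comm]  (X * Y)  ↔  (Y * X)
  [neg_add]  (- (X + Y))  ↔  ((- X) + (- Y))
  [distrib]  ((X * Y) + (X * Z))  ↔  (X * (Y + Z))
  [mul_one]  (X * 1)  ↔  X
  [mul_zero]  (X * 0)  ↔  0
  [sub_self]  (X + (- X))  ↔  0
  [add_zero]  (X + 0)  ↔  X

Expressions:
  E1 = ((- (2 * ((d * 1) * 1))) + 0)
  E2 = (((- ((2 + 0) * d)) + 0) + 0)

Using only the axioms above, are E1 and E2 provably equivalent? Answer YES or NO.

YES

step 1: mul_one (→) rewrites (d * 1) into d, now ((- (2 * (d * 1))) + 0)
step 2: add_zero (→) rewrites ((- (2 * (d * 1))) + 0) into (- (2 * (d * 1)))
step 3: mul_one (→) rewrites (d * 1) into d, now (- (2 * d))
step 4: add_zero (←) rewrites 2 into (2 + 0), now (- ((2 + 0) * d))
step 5: add_zero (←) rewrites (- ((2 + 0) * d)) into ((- ((2 + 0) * d)) + 0)
step 6: add_zero (←) rewrites (- ((2 + 0) * d)) into ((- ((2 + 0) * d)) + 0), which is E2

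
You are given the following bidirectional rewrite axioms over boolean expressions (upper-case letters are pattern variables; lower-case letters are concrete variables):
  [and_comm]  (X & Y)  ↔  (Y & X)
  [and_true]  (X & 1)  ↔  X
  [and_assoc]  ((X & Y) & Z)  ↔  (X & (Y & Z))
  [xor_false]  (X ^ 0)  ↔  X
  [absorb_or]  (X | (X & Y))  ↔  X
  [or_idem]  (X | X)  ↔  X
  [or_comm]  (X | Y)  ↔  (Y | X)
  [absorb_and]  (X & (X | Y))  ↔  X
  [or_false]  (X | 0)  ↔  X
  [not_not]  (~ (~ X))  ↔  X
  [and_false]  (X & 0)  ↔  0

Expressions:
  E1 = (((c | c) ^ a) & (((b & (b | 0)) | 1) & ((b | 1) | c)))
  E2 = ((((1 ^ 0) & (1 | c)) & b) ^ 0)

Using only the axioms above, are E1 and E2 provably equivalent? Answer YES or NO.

Every axiom is a valid identity, so a rewrite proof would force E1 and E2 to agree under every assignment.
At a=0, b=0, c=1: E1 = 1 but E2 = 0; they differ, so no derivation exists.

NO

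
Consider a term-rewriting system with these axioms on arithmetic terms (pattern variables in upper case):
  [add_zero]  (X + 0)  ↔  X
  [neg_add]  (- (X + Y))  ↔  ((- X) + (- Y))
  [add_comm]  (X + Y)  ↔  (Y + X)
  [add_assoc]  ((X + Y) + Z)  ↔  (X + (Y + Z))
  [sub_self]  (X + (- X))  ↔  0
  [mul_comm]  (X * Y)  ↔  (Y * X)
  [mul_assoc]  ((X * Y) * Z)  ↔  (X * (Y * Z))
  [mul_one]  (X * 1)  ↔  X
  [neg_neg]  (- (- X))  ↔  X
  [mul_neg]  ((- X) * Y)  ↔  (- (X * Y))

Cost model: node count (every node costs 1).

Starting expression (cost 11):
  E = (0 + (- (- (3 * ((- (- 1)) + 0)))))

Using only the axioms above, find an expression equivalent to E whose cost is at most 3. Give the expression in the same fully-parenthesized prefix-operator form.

(0 + 3)   [cost 3]

(1) (- (- 1))  =[neg_neg →]=  1    ⊢ (0 + (- (- (3 * (1 + 0)))))
(2) (1 + 0)  =[add_zero →]=  1    ⊢ (0 + (- (- (3 * 1))))
(3) (- (- (3 * 1)))  =[neg_neg →]=  (3 * 1)    ⊢ (0 + (3 * 1))
(4) (3 * 1)  =[mul_one →]=  3    ⊢ cost 3, within 3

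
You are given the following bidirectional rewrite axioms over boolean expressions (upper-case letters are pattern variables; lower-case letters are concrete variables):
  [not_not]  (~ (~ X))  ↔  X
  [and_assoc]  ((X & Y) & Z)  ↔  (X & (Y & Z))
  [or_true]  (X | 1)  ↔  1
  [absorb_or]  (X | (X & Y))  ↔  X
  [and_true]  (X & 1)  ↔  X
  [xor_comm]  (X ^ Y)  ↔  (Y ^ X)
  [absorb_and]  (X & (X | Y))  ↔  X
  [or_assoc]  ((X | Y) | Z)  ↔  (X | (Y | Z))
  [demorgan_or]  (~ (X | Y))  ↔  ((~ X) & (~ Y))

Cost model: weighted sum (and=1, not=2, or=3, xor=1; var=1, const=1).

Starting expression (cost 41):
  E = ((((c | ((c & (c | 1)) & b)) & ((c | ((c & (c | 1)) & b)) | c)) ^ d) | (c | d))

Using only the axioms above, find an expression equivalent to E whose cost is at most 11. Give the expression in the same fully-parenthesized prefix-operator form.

(1) ((c | ((c & (c | 1)) & b)) & ((c | ((c & (c | 1)) & b)) | c))  =[absorb_and →]=  (c | ((c & (c | 1)) & b))    ⊢ (((c | ((c & (c | 1)) & b)) ^ d) | (c | d))
(2) (c & (c | 1))  =[absorb_and →]=  c    ⊢ (((c | (c & b)) ^ d) | (c | d))
(3) (c | (c & b))  =[absorb_or →]=  c    ⊢ cost 11, within 11

((c ^ d) | (c | d))   [cost 11]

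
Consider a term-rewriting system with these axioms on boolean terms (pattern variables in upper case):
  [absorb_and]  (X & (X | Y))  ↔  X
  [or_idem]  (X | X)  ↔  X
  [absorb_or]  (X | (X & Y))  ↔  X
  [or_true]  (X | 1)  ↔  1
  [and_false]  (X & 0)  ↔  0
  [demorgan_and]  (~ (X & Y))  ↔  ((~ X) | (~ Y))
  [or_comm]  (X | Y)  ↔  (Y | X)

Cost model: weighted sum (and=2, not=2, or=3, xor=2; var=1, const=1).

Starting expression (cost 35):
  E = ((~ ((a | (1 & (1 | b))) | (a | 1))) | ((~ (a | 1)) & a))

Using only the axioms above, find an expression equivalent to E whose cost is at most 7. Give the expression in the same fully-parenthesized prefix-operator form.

(1) (1 & (1 | b))  =[absorb_and →]=  1    ⊢ ((~ ((a | 1) | (a | 1))) | ((~ (a | 1)) & a))
(2) ((a | 1) | (a | 1))  =[or_idem →]=  (a | 1)    ⊢ ((~ (a | 1)) | ((~ (a | 1)) & a))
(3) ((~ (a | 1)) | ((~ (a | 1)) & a))  =[absorb_or →]=  (~ (a | 1))    ⊢ cost 7, within 7

(~ (a | 1))   [cost 7]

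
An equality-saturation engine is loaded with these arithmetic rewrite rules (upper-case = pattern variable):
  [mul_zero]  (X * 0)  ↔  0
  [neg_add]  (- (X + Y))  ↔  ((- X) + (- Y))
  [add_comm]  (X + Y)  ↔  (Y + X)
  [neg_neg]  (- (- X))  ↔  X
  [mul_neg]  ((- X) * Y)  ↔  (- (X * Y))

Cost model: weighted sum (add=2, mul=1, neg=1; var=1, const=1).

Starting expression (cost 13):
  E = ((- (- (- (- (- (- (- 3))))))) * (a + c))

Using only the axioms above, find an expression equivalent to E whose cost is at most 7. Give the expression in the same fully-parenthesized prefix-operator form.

1. [neg_neg →] (- (- (- (- (- (- 3))))))  →  (- (- (- (- 3))));  E = ((- (- (- (- (- 3))))) * (a + c))
2. [neg_neg →] (- (- (- (- 3))))  →  (- (- 3));  E = ((- (- (- 3))) * (a + c))
3. [neg_neg →] (- (- (- 3)))  →  (- 3);  cost 7 ≤ 7, done

((- 3) * (a + c))   [cost 7]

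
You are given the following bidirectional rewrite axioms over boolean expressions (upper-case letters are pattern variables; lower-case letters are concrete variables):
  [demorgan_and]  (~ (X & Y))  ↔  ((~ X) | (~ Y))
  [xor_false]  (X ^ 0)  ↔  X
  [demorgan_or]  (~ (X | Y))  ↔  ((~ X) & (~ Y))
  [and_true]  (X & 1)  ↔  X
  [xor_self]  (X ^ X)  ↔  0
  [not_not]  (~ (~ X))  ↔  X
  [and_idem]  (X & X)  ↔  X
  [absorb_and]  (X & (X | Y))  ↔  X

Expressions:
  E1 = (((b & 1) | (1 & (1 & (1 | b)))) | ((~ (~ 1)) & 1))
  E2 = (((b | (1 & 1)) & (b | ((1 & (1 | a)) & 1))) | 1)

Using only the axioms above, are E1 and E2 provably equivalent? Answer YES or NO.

YES

(1) (1 & (1 | b))  =[absorb_and →]=  1    ⊢ (((b & 1) | (1 & 1)) | ((~ (~ 1)) & 1))
(2) (1 & 1)  =[and_idem →]=  1    ⊢ (((b & 1) | 1) | ((~ (~ 1)) & 1))
(3) (~ (~ 1))  =[not_not →]=  1    ⊢ (((b & 1) | 1) | (1 & 1))
(4) (b & 1)  =[and_true →]=  b    ⊢ ((b | 1) | (1 & 1))
(5) (1 & 1)  =[and_idem →]=  1    ⊢ ((b | 1) | 1)
(6) 1  =[and_idem ←]=  (1 & 1)    ⊢ ((b | (1 & 1)) | 1)
(7) (b | (1 & 1))  =[and_idem ←]=  ((b | (1 & 1)) & (b | (1 & 1)))    ⊢ (((b | (1 & 1)) & (b | (1 & 1))) | 1)
(8) 1  =[absorb_and ←]=  (1 & (1 | a))    ⊢ E2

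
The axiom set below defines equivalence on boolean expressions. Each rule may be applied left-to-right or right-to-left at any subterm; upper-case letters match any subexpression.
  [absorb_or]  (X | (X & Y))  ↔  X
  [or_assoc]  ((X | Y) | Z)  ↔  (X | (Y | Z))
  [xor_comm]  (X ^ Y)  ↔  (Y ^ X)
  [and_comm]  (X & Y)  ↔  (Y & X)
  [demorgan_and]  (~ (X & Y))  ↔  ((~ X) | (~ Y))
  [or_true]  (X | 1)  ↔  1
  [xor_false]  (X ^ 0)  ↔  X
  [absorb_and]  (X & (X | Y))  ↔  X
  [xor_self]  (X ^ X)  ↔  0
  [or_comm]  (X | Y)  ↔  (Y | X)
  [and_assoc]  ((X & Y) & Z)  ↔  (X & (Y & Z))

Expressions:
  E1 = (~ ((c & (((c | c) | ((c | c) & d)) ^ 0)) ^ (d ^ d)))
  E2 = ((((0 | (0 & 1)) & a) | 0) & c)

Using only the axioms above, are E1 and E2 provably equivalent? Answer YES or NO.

All listed rules preserve value, hence provable equivalence implies equal values everywhere; look for a separating assignment.
a=0, c=0, d=0 gives E1 ↦ 1, E2 ↦ 0; values differ ⇒ not provably equivalent.

NO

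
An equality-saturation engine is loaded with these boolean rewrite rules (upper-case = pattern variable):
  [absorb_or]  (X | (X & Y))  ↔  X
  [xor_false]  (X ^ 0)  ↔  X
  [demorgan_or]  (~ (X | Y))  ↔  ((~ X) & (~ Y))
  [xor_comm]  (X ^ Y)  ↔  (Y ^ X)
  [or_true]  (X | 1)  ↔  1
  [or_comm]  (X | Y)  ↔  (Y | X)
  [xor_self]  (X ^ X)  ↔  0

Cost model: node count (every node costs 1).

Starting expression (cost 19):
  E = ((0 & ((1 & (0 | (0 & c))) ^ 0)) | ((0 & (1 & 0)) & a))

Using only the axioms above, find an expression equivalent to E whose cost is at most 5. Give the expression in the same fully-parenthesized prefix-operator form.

(0 & (1 & 0))   [cost 5]

(1) ((1 & (0 | (0 & c))) ^ 0)  =[xor_false →]=  (1 & (0 | (0 & c)))    ⊢ ((0 & (1 & (0 | (0 & c)))) | ((0 & (1 & 0)) & a))
(2) (0 | (0 & c))  =[absorb_or →]=  0    ⊢ ((0 & (1 & 0)) | ((0 & (1 & 0)) & a))
(3) ((0 & (1 & 0)) | ((0 & (1 & 0)) & a))  =[absorb_or →]=  (0 & (1 & 0))    ⊢ cost 5, within 5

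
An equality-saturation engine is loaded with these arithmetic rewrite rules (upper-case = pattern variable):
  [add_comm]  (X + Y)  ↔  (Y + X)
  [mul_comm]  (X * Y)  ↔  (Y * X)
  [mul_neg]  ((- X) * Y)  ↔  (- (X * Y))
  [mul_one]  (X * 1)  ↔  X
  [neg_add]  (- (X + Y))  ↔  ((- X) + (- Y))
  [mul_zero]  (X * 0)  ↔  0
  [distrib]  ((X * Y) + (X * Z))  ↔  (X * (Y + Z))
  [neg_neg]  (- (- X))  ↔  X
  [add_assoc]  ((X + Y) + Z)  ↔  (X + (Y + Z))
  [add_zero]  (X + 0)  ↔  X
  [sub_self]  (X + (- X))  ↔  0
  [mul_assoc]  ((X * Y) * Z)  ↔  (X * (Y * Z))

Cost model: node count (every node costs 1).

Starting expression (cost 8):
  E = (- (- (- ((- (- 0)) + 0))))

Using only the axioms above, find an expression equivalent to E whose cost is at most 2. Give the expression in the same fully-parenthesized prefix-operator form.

step 1: neg_neg (→) rewrites (- (- 0)) into 0, now (- (- (- (0 + 0))))
step 2: neg_neg (→) rewrites (- (- (- (0 + 0)))) into (- (0 + 0))
step 3: add_zero (→) rewrites (0 + 0) into 0, reaching cost 2 (bound 2)

(- 0)   [cost 2]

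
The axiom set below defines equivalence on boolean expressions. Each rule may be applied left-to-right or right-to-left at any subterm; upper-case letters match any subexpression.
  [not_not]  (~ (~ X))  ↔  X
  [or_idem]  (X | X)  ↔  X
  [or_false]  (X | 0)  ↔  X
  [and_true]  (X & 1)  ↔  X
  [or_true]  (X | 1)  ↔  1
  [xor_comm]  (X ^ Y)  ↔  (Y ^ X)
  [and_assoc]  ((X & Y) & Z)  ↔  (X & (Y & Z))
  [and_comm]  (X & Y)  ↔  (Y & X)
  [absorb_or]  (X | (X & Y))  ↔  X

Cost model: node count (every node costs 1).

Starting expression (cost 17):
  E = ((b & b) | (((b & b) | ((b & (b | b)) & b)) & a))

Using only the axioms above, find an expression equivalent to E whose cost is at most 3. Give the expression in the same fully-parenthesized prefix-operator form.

(1) (b | b)  =[or_idem →]=  b    ⊢ ((b & b) | (((b & b) | ((b & b) & b)) & a))
(2) ((b & b) | ((b & b) & b))  =[absorb_or →]=  (b & b)    ⊢ ((b & b) | ((b & b) & a))
(3) ((b & b) | ((b & b) & a))  =[absorb_or →]=  (b & b)    ⊢ cost 3, within 3

(b & b)   [cost 3]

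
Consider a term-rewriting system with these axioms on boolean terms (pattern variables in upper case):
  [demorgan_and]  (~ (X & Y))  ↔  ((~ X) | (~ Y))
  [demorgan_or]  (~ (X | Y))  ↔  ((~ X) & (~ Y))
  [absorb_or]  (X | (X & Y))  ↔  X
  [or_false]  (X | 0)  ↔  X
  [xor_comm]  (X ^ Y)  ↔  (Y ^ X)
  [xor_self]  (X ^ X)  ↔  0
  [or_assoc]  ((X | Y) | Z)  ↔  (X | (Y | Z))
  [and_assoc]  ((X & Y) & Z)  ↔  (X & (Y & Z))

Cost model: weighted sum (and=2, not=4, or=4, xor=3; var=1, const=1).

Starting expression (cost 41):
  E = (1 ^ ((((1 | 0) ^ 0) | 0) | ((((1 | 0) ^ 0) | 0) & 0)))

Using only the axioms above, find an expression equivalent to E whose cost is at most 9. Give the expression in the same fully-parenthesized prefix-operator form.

step 1: absorb_or (→) rewrites ((((1 | 0) ^ 0) | 0) | ((((1 | 0) ^ 0) | 0) & 0)) into (((1 | 0) ^ 0) | 0), now (1 ^ (((1 | 0) ^ 0) | 0))
step 2: or_false (→) rewrites (1 | 0) into 1, now (1 ^ ((1 ^ 0) | 0))
step 3: or_false (→) rewrites ((1 ^ 0) | 0) into (1 ^ 0), reaching cost 9 (bound 9)

(1 ^ (1 ^ 0))   [cost 9]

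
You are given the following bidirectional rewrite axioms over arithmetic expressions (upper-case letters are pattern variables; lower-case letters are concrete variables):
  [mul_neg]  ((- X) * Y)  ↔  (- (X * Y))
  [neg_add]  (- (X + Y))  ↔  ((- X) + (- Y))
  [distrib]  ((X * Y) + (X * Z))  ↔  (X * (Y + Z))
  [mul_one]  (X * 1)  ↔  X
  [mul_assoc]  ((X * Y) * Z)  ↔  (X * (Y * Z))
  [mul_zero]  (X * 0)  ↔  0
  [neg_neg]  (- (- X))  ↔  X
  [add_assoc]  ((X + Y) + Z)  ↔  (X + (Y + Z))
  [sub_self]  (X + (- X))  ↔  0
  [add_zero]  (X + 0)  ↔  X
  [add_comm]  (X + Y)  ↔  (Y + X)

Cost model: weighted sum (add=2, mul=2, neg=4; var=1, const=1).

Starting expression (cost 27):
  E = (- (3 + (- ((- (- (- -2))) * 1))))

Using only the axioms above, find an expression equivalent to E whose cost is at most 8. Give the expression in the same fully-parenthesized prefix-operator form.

(- (3 + -2))   [cost 8]

step 1: mul_one (→) rewrites ((- (- (- -2))) * 1) into (- (- (- -2))), now (- (3 + (- (- (- (- -2))))))
step 2: neg_neg (→) rewrites (- (- -2)) into -2, now (- (3 + (- (- -2))))
step 3: neg_neg (→) rewrites (- (- -2)) into -2, reaching cost 8 (bound 8)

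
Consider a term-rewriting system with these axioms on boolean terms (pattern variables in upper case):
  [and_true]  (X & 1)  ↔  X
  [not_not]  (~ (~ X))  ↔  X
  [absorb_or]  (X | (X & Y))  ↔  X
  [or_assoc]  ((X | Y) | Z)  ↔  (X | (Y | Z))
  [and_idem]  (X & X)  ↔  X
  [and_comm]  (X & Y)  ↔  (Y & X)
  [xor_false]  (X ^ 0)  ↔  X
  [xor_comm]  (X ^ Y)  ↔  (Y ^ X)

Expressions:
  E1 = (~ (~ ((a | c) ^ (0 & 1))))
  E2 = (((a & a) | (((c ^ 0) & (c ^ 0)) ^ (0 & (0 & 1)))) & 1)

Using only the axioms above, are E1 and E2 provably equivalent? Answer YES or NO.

1. [and_true →] (0 & 1)  →  0;  E1 = (~ (~ ((a | c) ^ 0)))
2. [not_not →] (~ (~ ((a | c) ^ 0)))  →  ((a | c) ^ 0)
3. [xor_false →] ((a | c) ^ 0)  →  (a | c)
4. [xor_false ←] c  →  (c ^ 0);  E1 = (a | (c ^ 0))
5. [and_idem ←] 0  →  (0 & 0);  E1 = (a | (c ^ (0 & 0)))
6. [xor_false ←] c  →  (c ^ 0);  E1 = (a | ((c ^ 0) ^ (0 & 0)))
7. [and_idem ←] a  →  (a & a);  E1 = ((a & a) | ((c ^ 0) ^ (0 & 0)))
8. [and_idem ←] (c ^ 0)  →  ((c ^ 0) & (c ^ 0));  E1 = ((a & a) | (((c ^ 0) & (c ^ 0)) ^ (0 & 0)))
9. [and_true ←] 0  →  (0 & 1);  E1 = ((a & a) | (((c ^ 0) & (c ^ 0)) ^ (0 & (0 & 1))))
10. [and_true ←] ((a & a) | (((c ^ 0) & (c ^ 0)) ^ (0 & (0 & 1))))  →  (((a & a) | (((c ^ 0) & (c ^ 0)) ^ (0 & (0 & 1)))) & 1);  this is E2

YES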